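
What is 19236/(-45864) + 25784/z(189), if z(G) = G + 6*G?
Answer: 655957/34398 ≈ 19.070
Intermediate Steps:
z(G) = 7*G
19236/(-45864) + 25784/z(189) = 19236/(-45864) + 25784/((7*189)) = 19236*(-1/45864) + 25784/1323 = -229/546 + 25784*(1/1323) = -229/546 + 25784/1323 = 655957/34398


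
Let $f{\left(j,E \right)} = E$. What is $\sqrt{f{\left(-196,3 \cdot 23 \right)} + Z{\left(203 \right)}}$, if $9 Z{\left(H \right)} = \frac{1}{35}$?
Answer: $\frac{2 \sqrt{190190}}{105} \approx 8.3068$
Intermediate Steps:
$Z{\left(H \right)} = \frac{1}{315}$ ($Z{\left(H \right)} = \frac{1}{9 \cdot 35} = \frac{1}{9} \cdot \frac{1}{35} = \frac{1}{315}$)
$\sqrt{f{\left(-196,3 \cdot 23 \right)} + Z{\left(203 \right)}} = \sqrt{3 \cdot 23 + \frac{1}{315}} = \sqrt{69 + \frac{1}{315}} = \sqrt{\frac{21736}{315}} = \frac{2 \sqrt{190190}}{105}$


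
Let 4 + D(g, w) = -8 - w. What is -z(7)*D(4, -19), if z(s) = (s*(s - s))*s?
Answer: 0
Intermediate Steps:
z(s) = 0 (z(s) = (s*0)*s = 0*s = 0)
D(g, w) = -12 - w (D(g, w) = -4 + (-8 - w) = -12 - w)
-z(7)*D(4, -19) = -0*(-12 - 1*(-19)) = -0*(-12 + 19) = -0*7 = -1*0 = 0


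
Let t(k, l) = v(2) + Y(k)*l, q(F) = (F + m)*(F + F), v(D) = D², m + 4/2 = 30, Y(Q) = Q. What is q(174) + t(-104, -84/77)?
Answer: 774548/11 ≈ 70414.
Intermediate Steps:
m = 28 (m = -2 + 30 = 28)
q(F) = 2*F*(28 + F) (q(F) = (F + 28)*(F + F) = (28 + F)*(2*F) = 2*F*(28 + F))
t(k, l) = 4 + k*l (t(k, l) = 2² + k*l = 4 + k*l)
q(174) + t(-104, -84/77) = 2*174*(28 + 174) + (4 - (-8736)/77) = 2*174*202 + (4 - (-8736)/77) = 70296 + (4 - 104*(-12/11)) = 70296 + (4 + 1248/11) = 70296 + 1292/11 = 774548/11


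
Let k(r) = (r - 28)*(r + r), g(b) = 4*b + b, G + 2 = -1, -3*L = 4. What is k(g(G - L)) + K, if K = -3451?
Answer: -25609/9 ≈ -2845.4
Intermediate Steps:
L = -4/3 (L = -⅓*4 = -4/3 ≈ -1.3333)
G = -3 (G = -2 - 1 = -3)
g(b) = 5*b
k(r) = 2*r*(-28 + r) (k(r) = (-28 + r)*(2*r) = 2*r*(-28 + r))
k(g(G - L)) + K = 2*(5*(-3 - 1*(-4/3)))*(-28 + 5*(-3 - 1*(-4/3))) - 3451 = 2*(5*(-3 + 4/3))*(-28 + 5*(-3 + 4/3)) - 3451 = 2*(5*(-5/3))*(-28 + 5*(-5/3)) - 3451 = 2*(-25/3)*(-28 - 25/3) - 3451 = 2*(-25/3)*(-109/3) - 3451 = 5450/9 - 3451 = -25609/9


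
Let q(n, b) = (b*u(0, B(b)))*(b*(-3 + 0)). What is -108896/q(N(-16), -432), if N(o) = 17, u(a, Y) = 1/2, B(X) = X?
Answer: 3403/8748 ≈ 0.38900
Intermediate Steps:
u(a, Y) = 1/2
q(n, b) = -3*b**2/2 (q(n, b) = (b*(1/2))*(b*(-3 + 0)) = (b/2)*(b*(-3)) = (b/2)*(-3*b) = -3*b**2/2)
-108896/q(N(-16), -432) = -108896/((-3/2*(-432)**2)) = -108896/((-3/2*186624)) = -108896/(-279936) = -108896*(-1/279936) = 3403/8748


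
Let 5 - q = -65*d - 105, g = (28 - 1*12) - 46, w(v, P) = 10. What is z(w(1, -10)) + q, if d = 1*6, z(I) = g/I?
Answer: 497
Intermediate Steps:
g = -30 (g = (28 - 12) - 46 = 16 - 46 = -30)
z(I) = -30/I
d = 6
q = 500 (q = 5 - (-65*6 - 105) = 5 - (-390 - 105) = 5 - 1*(-495) = 5 + 495 = 500)
z(w(1, -10)) + q = -30/10 + 500 = -30*⅒ + 500 = -3 + 500 = 497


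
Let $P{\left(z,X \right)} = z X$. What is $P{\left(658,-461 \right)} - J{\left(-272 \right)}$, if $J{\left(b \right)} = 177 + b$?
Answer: $-303243$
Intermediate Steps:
$P{\left(z,X \right)} = X z$
$P{\left(658,-461 \right)} - J{\left(-272 \right)} = \left(-461\right) 658 - \left(177 - 272\right) = -303338 - -95 = -303338 + 95 = -303243$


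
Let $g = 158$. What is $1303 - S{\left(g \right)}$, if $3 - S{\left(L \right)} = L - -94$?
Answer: $1552$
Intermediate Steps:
$S{\left(L \right)} = -91 - L$ ($S{\left(L \right)} = 3 - \left(L - -94\right) = 3 - \left(L + 94\right) = 3 - \left(94 + L\right) = -91 - L$)
$1303 - S{\left(g \right)} = 1303 - \left(-91 - 158\right) = 1303 - -249 = 1303 + 249 = 1552$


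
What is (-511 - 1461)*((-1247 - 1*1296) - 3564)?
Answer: 12043004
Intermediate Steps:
(-511 - 1461)*((-1247 - 1*1296) - 3564) = -1972*((-1247 - 1296) - 3564) = -1972*(-2543 - 3564) = -1972*(-6107) = 12043004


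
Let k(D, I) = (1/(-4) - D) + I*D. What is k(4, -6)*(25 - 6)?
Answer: -2147/4 ≈ -536.75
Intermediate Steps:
k(D, I) = -1/4 - D + D*I (k(D, I) = (-1/4 - D) + D*I = -1/4 - D + D*I)
k(4, -6)*(25 - 6) = (-1/4 - 1*4 + 4*(-6))*(25 - 6) = (-1/4 - 4 - 24)*19 = -113/4*19 = -2147/4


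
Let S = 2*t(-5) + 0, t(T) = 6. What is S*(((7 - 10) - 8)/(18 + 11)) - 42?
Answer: -1350/29 ≈ -46.552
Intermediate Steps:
S = 12 (S = 2*6 + 0 = 12 + 0 = 12)
S*(((7 - 10) - 8)/(18 + 11)) - 42 = 12*(((7 - 10) - 8)/(18 + 11)) - 42 = 12*((-3 - 8)/29) - 42 = 12*(-11*1/29) - 42 = 12*(-11/29) - 42 = -132/29 - 42 = -1350/29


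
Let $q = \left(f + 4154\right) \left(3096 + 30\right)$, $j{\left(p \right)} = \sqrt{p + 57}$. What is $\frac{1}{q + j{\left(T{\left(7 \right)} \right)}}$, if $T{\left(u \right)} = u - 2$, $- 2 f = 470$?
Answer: $\frac{6125397}{75040976815187} - \frac{\sqrt{62}}{150081953630374} \approx 8.1627 \cdot 10^{-8}$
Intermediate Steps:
$f = -235$ ($f = \left(- \frac{1}{2}\right) 470 = -235$)
$T{\left(u \right)} = -2 + u$
$j{\left(p \right)} = \sqrt{57 + p}$
$q = 12250794$ ($q = \left(-235 + 4154\right) \left(3096 + 30\right) = 3919 \cdot 3126 = 12250794$)
$\frac{1}{q + j{\left(T{\left(7 \right)} \right)}} = \frac{1}{12250794 + \sqrt{57 + \left(-2 + 7\right)}} = \frac{1}{12250794 + \sqrt{57 + 5}} = \frac{1}{12250794 + \sqrt{62}}$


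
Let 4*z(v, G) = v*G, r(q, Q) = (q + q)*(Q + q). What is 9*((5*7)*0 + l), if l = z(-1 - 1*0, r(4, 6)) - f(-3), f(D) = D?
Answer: -153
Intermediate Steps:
r(q, Q) = 2*q*(Q + q) (r(q, Q) = (2*q)*(Q + q) = 2*q*(Q + q))
z(v, G) = G*v/4 (z(v, G) = (v*G)/4 = (G*v)/4 = G*v/4)
l = -17 (l = (2*4*(6 + 4))*(-1 - 1*0)/4 - 1*(-3) = (2*4*10)*(-1 + 0)/4 + 3 = (¼)*80*(-1) + 3 = -20 + 3 = -17)
9*((5*7)*0 + l) = 9*((5*7)*0 - 17) = 9*(35*0 - 17) = 9*(0 - 17) = 9*(-17) = -153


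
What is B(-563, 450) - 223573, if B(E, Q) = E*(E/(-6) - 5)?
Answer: -1641517/6 ≈ -2.7359e+5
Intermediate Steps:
B(E, Q) = E*(-5 - E/6) (B(E, Q) = E*(E*(-⅙) - 5) = E*(-E/6 - 5) = E*(-5 - E/6))
B(-563, 450) - 223573 = -⅙*(-563)*(30 - 563) - 223573 = -⅙*(-563)*(-533) - 223573 = -300079/6 - 223573 = -1641517/6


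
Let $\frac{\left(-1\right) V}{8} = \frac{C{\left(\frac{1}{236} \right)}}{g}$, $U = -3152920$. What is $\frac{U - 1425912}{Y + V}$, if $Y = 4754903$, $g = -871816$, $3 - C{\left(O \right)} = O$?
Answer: $- \frac{117761020467904}{122289315159223} \approx -0.96297$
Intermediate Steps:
$C{\left(O \right)} = 3 - O$
$V = \frac{707}{25718572}$ ($V = - 8 \frac{3 - \frac{1}{236}}{-871816} = - 8 \left(3 - \frac{1}{236}\right) \left(- \frac{1}{871816}\right) = - 8 \cdot \frac{707}{236} \left(- \frac{1}{871816}\right) = \left(-8\right) \left(- \frac{707}{205748576}\right) = \frac{707}{25718572} \approx 2.749 \cdot 10^{-5}$)
$\frac{U - 1425912}{Y + V} = \frac{-3152920 - 1425912}{4754903 + \frac{707}{25718572}} = - \frac{4578832}{\frac{122289315159223}{25718572}} = \left(-4578832\right) \frac{25718572}{122289315159223} = - \frac{117761020467904}{122289315159223}$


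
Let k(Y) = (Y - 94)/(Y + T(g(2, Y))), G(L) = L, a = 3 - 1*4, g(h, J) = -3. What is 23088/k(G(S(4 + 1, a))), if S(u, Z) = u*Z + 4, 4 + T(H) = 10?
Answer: -23088/19 ≈ -1215.2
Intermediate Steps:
a = -1 (a = 3 - 4 = -1)
T(H) = 6 (T(H) = -4 + 10 = 6)
S(u, Z) = 4 + Z*u (S(u, Z) = Z*u + 4 = 4 + Z*u)
k(Y) = (-94 + Y)/(6 + Y) (k(Y) = (Y - 94)/(Y + 6) = (-94 + Y)/(6 + Y))
23088/k(G(S(4 + 1, a))) = 23088/(((-94 + (4 - (4 + 1)))/(6 + (4 - (4 + 1))))) = 23088/(((-94 + (4 - 1*5))/(6 + (4 - 1*5)))) = 23088/(((-94 + (4 - 5))/(6 + (4 - 5)))) = 23088/(((-94 - 1)/(6 - 1))) = 23088/((-95/5)) = 23088/(((⅕)*(-95))) = 23088/(-19) = 23088*(-1/19) = -23088/19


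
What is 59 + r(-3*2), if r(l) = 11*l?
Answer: -7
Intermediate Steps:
59 + r(-3*2) = 59 + 11*(-3*2) = 59 + 11*(-6) = 59 - 66 = -7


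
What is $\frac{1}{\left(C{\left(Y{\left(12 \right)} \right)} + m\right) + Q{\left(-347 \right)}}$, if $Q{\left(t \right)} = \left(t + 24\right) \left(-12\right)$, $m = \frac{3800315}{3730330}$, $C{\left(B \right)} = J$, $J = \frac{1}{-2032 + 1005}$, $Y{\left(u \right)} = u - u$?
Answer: $\frac{766209782}{2970608953667} \approx 0.00025793$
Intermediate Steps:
$Y{\left(u \right)} = 0$
$J = - \frac{1}{1027}$ ($J = \frac{1}{-1027} = - \frac{1}{1027} \approx -0.00097371$)
$C{\left(B \right)} = - \frac{1}{1027}$
$m = \frac{760063}{746066}$ ($m = 3800315 \cdot \frac{1}{3730330} = \frac{760063}{746066} \approx 1.0188$)
$Q{\left(t \right)} = -288 - 12 t$ ($Q{\left(t \right)} = \left(24 + t\right) \left(-12\right) = -288 - 12 t$)
$\frac{1}{\left(C{\left(Y{\left(12 \right)} \right)} + m\right) + Q{\left(-347 \right)}} = \frac{1}{\left(- \frac{1}{1027} + \frac{760063}{746066}\right) - -3876} = \frac{1}{\frac{779838635}{766209782} + \left(-288 + 4164\right)} = \frac{1}{\frac{779838635}{766209782} + 3876} = \frac{1}{\frac{2970608953667}{766209782}} = \frac{766209782}{2970608953667}$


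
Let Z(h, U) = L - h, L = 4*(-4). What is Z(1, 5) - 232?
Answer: -249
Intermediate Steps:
L = -16
Z(h, U) = -16 - h
Z(1, 5) - 232 = (-16 - 1*1) - 232 = (-16 - 1) - 232 = -17 - 232 = -249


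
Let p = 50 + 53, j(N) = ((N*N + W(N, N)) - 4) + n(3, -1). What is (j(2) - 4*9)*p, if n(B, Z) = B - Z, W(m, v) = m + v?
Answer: -2884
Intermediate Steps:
j(N) = N**2 + 2*N (j(N) = ((N*N + (N + N)) - 4) + (3 - 1*(-1)) = ((N**2 + 2*N) - 4) + (3 + 1) = (-4 + N**2 + 2*N) + 4 = N**2 + 2*N)
p = 103
(j(2) - 4*9)*p = (2*(2 + 2) - 4*9)*103 = (2*4 - 36)*103 = (8 - 36)*103 = -28*103 = -2884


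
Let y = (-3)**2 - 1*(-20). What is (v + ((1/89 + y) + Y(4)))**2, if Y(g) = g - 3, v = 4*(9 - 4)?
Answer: 19811401/7921 ≈ 2501.1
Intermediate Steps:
y = 29 (y = 9 + 20 = 29)
v = 20 (v = 4*5 = 20)
Y(g) = -3 + g
(v + ((1/89 + y) + Y(4)))**2 = (20 + ((1/89 + 29) + (-3 + 4)))**2 = (20 + ((1/89 + 29) + 1))**2 = (20 + (2582/89 + 1))**2 = (20 + 2671/89)**2 = (4451/89)**2 = 19811401/7921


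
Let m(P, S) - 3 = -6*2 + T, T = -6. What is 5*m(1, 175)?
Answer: -75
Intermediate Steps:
m(P, S) = -15 (m(P, S) = 3 + (-6*2 - 6) = 3 + (-12 - 6) = 3 - 18 = -15)
5*m(1, 175) = 5*(-15) = -75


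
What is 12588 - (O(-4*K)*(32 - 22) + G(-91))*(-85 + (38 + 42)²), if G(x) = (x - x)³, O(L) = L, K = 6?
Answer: 1528188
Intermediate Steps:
G(x) = 0 (G(x) = 0³ = 0)
12588 - (O(-4*K)*(32 - 22) + G(-91))*(-85 + (38 + 42)²) = 12588 - ((-4*6)*(32 - 22) + 0)*(-85 + (38 + 42)²) = 12588 - (-24*10 + 0)*(-85 + 80²) = 12588 - (-240 + 0)*(-85 + 6400) = 12588 - (-240)*6315 = 12588 - 1*(-1515600) = 12588 + 1515600 = 1528188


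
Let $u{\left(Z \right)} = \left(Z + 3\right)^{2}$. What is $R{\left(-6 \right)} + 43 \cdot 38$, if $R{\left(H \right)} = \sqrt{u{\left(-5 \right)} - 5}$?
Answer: $1634 + i \approx 1634.0 + 1.0 i$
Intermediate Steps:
$u{\left(Z \right)} = \left(3 + Z\right)^{2}$
$R{\left(H \right)} = i$ ($R{\left(H \right)} = \sqrt{\left(3 - 5\right)^{2} - 5} = \sqrt{\left(-2\right)^{2} - 5} = \sqrt{4 - 5} = \sqrt{-1} = i$)
$R{\left(-6 \right)} + 43 \cdot 38 = i + 43 \cdot 38 = i + 1634 = 1634 + i$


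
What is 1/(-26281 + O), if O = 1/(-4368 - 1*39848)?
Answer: -44216/1162040697 ≈ -3.8050e-5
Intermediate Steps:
O = -1/44216 (O = 1/(-4368 - 39848) = 1/(-44216) = -1/44216 ≈ -2.2616e-5)
1/(-26281 + O) = 1/(-26281 - 1/44216) = 1/(-1162040697/44216) = -44216/1162040697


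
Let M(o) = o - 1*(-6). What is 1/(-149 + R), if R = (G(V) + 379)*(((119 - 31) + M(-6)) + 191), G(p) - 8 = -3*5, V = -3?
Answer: 1/103639 ≈ 9.6489e-6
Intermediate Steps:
M(o) = 6 + o (M(o) = o + 6 = 6 + o)
G(p) = -7 (G(p) = 8 - 3*5 = 8 - 15 = -7)
R = 103788 (R = (-7 + 379)*(((119 - 31) + (6 - 6)) + 191) = 372*((88 + 0) + 191) = 372*(88 + 191) = 372*279 = 103788)
1/(-149 + R) = 1/(-149 + 103788) = 1/103639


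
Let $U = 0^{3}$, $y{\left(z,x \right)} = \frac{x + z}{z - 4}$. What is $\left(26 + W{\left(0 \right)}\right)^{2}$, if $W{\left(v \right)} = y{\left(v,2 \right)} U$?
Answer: $676$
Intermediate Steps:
$y{\left(z,x \right)} = \frac{x + z}{-4 + z}$
$U = 0$
$W{\left(v \right)} = 0$ ($W{\left(v \right)} = \frac{2 + v}{-4 + v} 0 = 0$)
$\left(26 + W{\left(0 \right)}\right)^{2} = \left(26 + 0\right)^{2} = 26^{2} = 676$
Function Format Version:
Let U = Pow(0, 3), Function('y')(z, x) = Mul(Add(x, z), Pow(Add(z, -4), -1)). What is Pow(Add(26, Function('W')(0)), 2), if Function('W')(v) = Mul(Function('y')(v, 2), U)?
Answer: 676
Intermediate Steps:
Function('y')(z, x) = Mul(Pow(Add(-4, z), -1), Add(x, z)) (Function('y')(z, x) = Mul(Add(x, z), Pow(Add(-4, z), -1)) = Mul(Pow(Add(-4, z), -1), Add(x, z)))
U = 0
Function('W')(v) = 0 (Function('W')(v) = Mul(Mul(Pow(Add(-4, v), -1), Add(2, v)), 0) = 0)
Pow(Add(26, Function('W')(0)), 2) = Pow(Add(26, 0), 2) = Pow(26, 2) = 676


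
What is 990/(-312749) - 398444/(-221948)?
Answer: 31098308509/17353503763 ≈ 1.7920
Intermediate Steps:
990/(-312749) - 398444/(-221948) = 990*(-1/312749) - 398444*(-1/221948) = -990/312749 + 99611/55487 = 31098308509/17353503763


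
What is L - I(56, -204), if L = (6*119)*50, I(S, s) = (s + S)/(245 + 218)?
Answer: 16529248/463 ≈ 35700.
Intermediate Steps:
I(S, s) = S/463 + s/463 (I(S, s) = (S + s)/463 = (S + s)*(1/463) = S/463 + s/463)
L = 35700 (L = 714*50 = 35700)
L - I(56, -204) = 35700 - ((1/463)*56 + (1/463)*(-204)) = 35700 - (56/463 - 204/463) = 35700 - 1*(-148/463) = 35700 + 148/463 = 16529248/463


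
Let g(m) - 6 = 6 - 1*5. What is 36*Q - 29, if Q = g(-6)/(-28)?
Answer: -38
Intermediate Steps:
g(m) = 7 (g(m) = 6 + (6 - 1*5) = 6 + (6 - 5) = 6 + 1 = 7)
Q = -¼ (Q = 7/(-28) = 7*(-1/28) = -¼ ≈ -0.25000)
36*Q - 29 = 36*(-¼) - 29 = -9 - 29 = -38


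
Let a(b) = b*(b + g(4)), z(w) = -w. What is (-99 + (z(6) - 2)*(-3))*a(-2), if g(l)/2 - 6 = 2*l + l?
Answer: 5100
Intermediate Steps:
g(l) = 12 + 6*l (g(l) = 12 + 2*(2*l + l) = 12 + 2*(3*l) = 12 + 6*l)
a(b) = b*(36 + b) (a(b) = b*(b + (12 + 6*4)) = b*(b + (12 + 24)) = b*(b + 36) = b*(36 + b))
(-99 + (z(6) - 2)*(-3))*a(-2) = (-99 + (-1*6 - 2)*(-3))*(-2*(36 - 2)) = (-99 + (-6 - 2)*(-3))*(-2*34) = (-99 - 8*(-3))*(-68) = (-99 + 24)*(-68) = -75*(-68) = 5100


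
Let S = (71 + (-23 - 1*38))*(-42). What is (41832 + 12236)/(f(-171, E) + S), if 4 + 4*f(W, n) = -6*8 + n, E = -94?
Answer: -108136/913 ≈ -118.44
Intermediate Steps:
f(W, n) = -13 + n/4 (f(W, n) = -1 + (-6*8 + n)/4 = -1 + (-48 + n)/4 = -1 + (-12 + n/4) = -13 + n/4)
S = -420 (S = (71 + (-23 - 38))*(-42) = (71 - 61)*(-42) = 10*(-42) = -420)
(41832 + 12236)/(f(-171, E) + S) = (41832 + 12236)/((-13 + (¼)*(-94)) - 420) = 54068/((-13 - 47/2) - 420) = 54068/(-73/2 - 420) = 54068/(-913/2) = 54068*(-2/913) = -108136/913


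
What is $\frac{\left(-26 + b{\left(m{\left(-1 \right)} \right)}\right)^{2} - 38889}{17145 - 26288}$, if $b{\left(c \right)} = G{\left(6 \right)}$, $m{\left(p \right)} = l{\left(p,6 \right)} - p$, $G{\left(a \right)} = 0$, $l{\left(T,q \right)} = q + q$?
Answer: $\frac{38213}{9143} \approx 4.1795$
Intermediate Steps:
$l{\left(T,q \right)} = 2 q$
$m{\left(p \right)} = 12 - p$ ($m{\left(p \right)} = 2 \cdot 6 - p = 12 - p$)
$b{\left(c \right)} = 0$
$\frac{\left(-26 + b{\left(m{\left(-1 \right)} \right)}\right)^{2} - 38889}{17145 - 26288} = \frac{\left(-26 + 0\right)^{2} - 38889}{17145 - 26288} = \frac{\left(-26\right)^{2} - 38889}{-9143} = \left(676 - 38889\right) \left(- \frac{1}{9143}\right) = \left(-38213\right) \left(- \frac{1}{9143}\right) = \frac{38213}{9143}$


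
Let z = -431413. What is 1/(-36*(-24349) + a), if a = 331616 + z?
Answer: 1/776767 ≈ 1.2874e-6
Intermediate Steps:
a = -99797 (a = 331616 - 431413 = -99797)
1/(-36*(-24349) + a) = 1/(-36*(-24349) - 99797) = 1/(876564 - 99797) = 1/776767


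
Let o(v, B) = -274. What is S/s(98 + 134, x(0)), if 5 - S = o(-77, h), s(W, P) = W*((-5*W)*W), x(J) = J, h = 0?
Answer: -279/62435840 ≈ -4.4686e-6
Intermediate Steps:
s(W, P) = -5*W³ (s(W, P) = W*(-5*W²) = -5*W³)
S = 279 (S = 5 - 1*(-274) = 5 + 274 = 279)
S/s(98 + 134, x(0)) = 279/((-5*(98 + 134)³)) = 279/((-5*232³)) = 279/((-5*12487168)) = 279/(-62435840) = 279*(-1/62435840) = -279/62435840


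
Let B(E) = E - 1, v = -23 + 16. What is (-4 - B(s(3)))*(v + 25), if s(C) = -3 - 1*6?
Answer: 108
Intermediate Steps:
s(C) = -9 (s(C) = -3 - 6 = -9)
v = -7
B(E) = -1 + E
(-4 - B(s(3)))*(v + 25) = (-4 - (-1 - 9))*(-7 + 25) = (-4 - 1*(-10))*18 = (-4 + 10)*18 = 6*18 = 108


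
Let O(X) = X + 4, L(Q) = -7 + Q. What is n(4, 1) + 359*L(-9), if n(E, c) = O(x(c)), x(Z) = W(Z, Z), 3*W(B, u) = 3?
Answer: -5739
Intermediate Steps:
W(B, u) = 1 (W(B, u) = (1/3)*3 = 1)
x(Z) = 1
O(X) = 4 + X
n(E, c) = 5 (n(E, c) = 4 + 1 = 5)
n(4, 1) + 359*L(-9) = 5 + 359*(-7 - 9) = 5 + 359*(-16) = 5 - 5744 = -5739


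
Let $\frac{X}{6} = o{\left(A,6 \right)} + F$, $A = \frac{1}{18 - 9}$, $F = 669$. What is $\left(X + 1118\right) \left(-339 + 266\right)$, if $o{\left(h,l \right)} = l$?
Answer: $-377264$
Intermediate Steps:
$A = \frac{1}{9} \approx 0.11111$
$X = 4050$ ($X = 6 \left(6 + 669\right) = 6 \cdot 675 = 4050$)
$\left(X + 1118\right) \left(-339 + 266\right) = \left(4050 + 1118\right) \left(-339 + 266\right) = 5168 \left(-73\right) = -377264$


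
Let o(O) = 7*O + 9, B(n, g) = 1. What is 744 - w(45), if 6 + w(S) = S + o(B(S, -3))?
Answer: 689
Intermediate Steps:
o(O) = 9 + 7*O
w(S) = 10 + S (w(S) = -6 + (S + (9 + 7*1)) = -6 + (S + (9 + 7)) = -6 + (S + 16) = -6 + (16 + S) = 10 + S)
744 - w(45) = 744 - (10 + 45) = 744 - 1*55 = 744 - 55 = 689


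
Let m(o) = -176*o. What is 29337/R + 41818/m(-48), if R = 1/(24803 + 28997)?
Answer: 6666868475309/4224 ≈ 1.5783e+9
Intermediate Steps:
R = 1/53800 ≈ 1.8587e-5
29337/R + 41818/m(-48) = 29337/(1/53800) + 41818/((-176*(-48))) = 29337*53800 + 41818/8448 = 1578330600 + 41818*(1/8448) = 1578330600 + 20909/4224 = 6666868475309/4224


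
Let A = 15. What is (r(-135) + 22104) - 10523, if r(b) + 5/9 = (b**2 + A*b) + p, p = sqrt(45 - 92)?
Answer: 250024/9 + I*sqrt(47) ≈ 27780.0 + 6.8557*I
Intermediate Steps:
p = I*sqrt(47) (p = sqrt(-47) = I*sqrt(47) ≈ 6.8557*I)
r(b) = -5/9 + b**2 + 15*b + I*sqrt(47) (r(b) = -5/9 + ((b**2 + 15*b) + I*sqrt(47)) = -5/9 + (b**2 + 15*b + I*sqrt(47)) = -5/9 + b**2 + 15*b + I*sqrt(47))
(r(-135) + 22104) - 10523 = ((-5/9 + (-135)**2 + 15*(-135) + I*sqrt(47)) + 22104) - 10523 = ((-5/9 + 18225 - 2025 + I*sqrt(47)) + 22104) - 10523 = ((145795/9 + I*sqrt(47)) + 22104) - 10523 = (344731/9 + I*sqrt(47)) - 10523 = 250024/9 + I*sqrt(47)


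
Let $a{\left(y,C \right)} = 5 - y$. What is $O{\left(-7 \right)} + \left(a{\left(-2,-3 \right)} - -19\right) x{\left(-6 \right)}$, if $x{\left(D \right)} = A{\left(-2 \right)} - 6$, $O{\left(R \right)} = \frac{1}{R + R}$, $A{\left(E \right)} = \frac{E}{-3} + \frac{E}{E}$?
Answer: $- \frac{4735}{42} \approx -112.74$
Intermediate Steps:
$A{\left(E \right)} = 1 - \frac{E}{3}$ ($A{\left(E \right)} = E \left(- \frac{1}{3}\right) + 1 = - \frac{E}{3} + 1 = 1 - \frac{E}{3}$)
$O{\left(R \right)} = \frac{1}{2 R}$
$x{\left(D \right)} = - \frac{13}{3}$ ($x{\left(D \right)} = \left(1 - - \frac{2}{3}\right) - 6 = \left(1 + \frac{2}{3}\right) - 6 = \frac{5}{3} - 6 = - \frac{13}{3}$)
$O{\left(-7 \right)} + \left(a{\left(-2,-3 \right)} - -19\right) x{\left(-6 \right)} = \frac{1}{2 \left(-7\right)} + \left(\left(5 - -2\right) - -19\right) \left(- \frac{13}{3}\right) = \frac{1}{2} \left(- \frac{1}{7}\right) + \left(\left(5 + 2\right) + 19\right) \left(- \frac{13}{3}\right) = - \frac{1}{14} + \left(7 + 19\right) \left(- \frac{13}{3}\right) = - \frac{1}{14} + 26 \left(- \frac{13}{3}\right) = - \frac{1}{14} - \frac{338}{3} = - \frac{4735}{42}$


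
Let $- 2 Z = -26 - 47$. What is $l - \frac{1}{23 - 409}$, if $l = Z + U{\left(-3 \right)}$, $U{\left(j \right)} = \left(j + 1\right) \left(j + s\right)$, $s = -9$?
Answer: $\frac{11677}{193} \approx 60.503$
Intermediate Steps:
$Z = \frac{73}{2}$ ($Z = - \frac{-26 - 47}{2} = \left(- \frac{1}{2}\right) \left(-73\right) = \frac{73}{2} \approx 36.5$)
$U{\left(j \right)} = \left(1 + j\right) \left(-9 + j\right)$ ($U{\left(j \right)} = \left(j + 1\right) \left(j - 9\right) = \left(1 + j\right) \left(-9 + j\right)$)
$l = \frac{121}{2}$ ($l = \frac{73}{2} - \left(-15 - 9\right) = \frac{73}{2} + \left(-9 + 9 + 24\right) = \frac{73}{2} + 24 = \frac{121}{2} \approx 60.5$)
$l - \frac{1}{23 - 409} = \frac{121}{2} - \frac{1}{23 - 409} = \frac{121}{2} - \frac{1}{-386} = \frac{121}{2} - - \frac{1}{386} = \frac{121}{2} + \frac{1}{386} = \frac{11677}{193}$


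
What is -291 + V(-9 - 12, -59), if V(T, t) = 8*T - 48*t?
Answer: 2373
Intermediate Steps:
V(T, t) = -48*t + 8*T
-291 + V(-9 - 12, -59) = -291 + (-48*(-59) + 8*(-9 - 12)) = -291 + (2832 + 8*(-21)) = -291 + (2832 - 168) = -291 + 2664 = 2373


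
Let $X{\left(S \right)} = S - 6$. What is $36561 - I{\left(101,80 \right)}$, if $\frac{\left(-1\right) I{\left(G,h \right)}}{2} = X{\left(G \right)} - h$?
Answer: $36591$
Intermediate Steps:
$X{\left(S \right)} = -6 + S$
$I{\left(G,h \right)} = 12 - 2 G + 2 h$ ($I{\left(G,h \right)} = - 2 \left(\left(-6 + G\right) - h\right) = - 2 \left(-6 + G - h\right) = 12 - 2 G + 2 h$)
$36561 - I{\left(101,80 \right)} = 36561 - \left(12 - 202 + 2 \cdot 80\right) = 36561 - \left(12 - 202 + 160\right) = 36561 - -30 = 36561 + 30 = 36591$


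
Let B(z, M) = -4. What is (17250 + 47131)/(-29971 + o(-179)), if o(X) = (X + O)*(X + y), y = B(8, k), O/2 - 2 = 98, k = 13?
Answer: -64381/33814 ≈ -1.9040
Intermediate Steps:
O = 200 (O = 4 + 2*98 = 4 + 196 = 200)
y = -4
o(X) = (-4 + X)*(200 + X) (o(X) = (X + 200)*(X - 4) = (200 + X)*(-4 + X) = (-4 + X)*(200 + X))
(17250 + 47131)/(-29971 + o(-179)) = (17250 + 47131)/(-29971 + (-800 + (-179)**2 + 196*(-179))) = 64381/(-29971 + (-800 + 32041 - 35084)) = 64381/(-29971 - 3843) = 64381/(-33814) = 64381*(-1/33814) = -64381/33814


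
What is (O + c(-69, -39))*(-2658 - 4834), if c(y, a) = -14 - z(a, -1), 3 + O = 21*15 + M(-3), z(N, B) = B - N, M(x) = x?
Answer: -1925444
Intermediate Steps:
O = 309 (O = -3 + (21*15 - 3) = -3 + (315 - 3) = -3 + 312 = 309)
c(y, a) = -13 + a (c(y, a) = -14 - (-1 - a) = -14 + (1 + a) = -13 + a)
(O + c(-69, -39))*(-2658 - 4834) = (309 + (-13 - 39))*(-2658 - 4834) = (309 - 52)*(-7492) = 257*(-7492) = -1925444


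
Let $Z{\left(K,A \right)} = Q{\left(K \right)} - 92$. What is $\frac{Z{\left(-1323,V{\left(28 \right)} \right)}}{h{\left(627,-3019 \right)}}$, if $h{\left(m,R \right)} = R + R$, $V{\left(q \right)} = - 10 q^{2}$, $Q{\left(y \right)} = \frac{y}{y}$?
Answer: $\frac{91}{6038} \approx 0.015071$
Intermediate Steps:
$Q{\left(y \right)} = 1$
$Z{\left(K,A \right)} = -91$ ($Z{\left(K,A \right)} = 1 - 92 = -91$)
$h{\left(m,R \right)} = 2 R$
$\frac{Z{\left(-1323,V{\left(28 \right)} \right)}}{h{\left(627,-3019 \right)}} = - \frac{91}{2 \left(-3019\right)} = - \frac{91}{-6038} = \left(-91\right) \left(- \frac{1}{6038}\right) = \frac{91}{6038}$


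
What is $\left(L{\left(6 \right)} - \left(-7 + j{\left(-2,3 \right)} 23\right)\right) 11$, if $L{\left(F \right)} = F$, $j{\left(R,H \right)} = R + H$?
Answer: $-110$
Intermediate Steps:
$j{\left(R,H \right)} = H + R$
$\left(L{\left(6 \right)} - \left(-7 + j{\left(-2,3 \right)} 23\right)\right) 11 = \left(6 - \left(-7 + \left(3 - 2\right) 23\right)\right) 11 = \left(6 - \left(-7 + 1 \cdot 23\right)\right) 11 = \left(6 - \left(-7 + 23\right)\right) 11 = \left(6 - 16\right) 11 = \left(-10\right) 11 = -110$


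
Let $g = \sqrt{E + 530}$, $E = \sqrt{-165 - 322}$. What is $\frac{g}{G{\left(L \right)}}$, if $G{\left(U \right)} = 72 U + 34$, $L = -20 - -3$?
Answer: $- \frac{\sqrt{530 + i \sqrt{487}}}{1190} \approx -0.01935 - 0.00040268 i$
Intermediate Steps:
$L = -17$ ($L = -20 + 3 = -17$)
$E = i \sqrt{487}$ ($E = \sqrt{-487} = i \sqrt{487} \approx 22.068 i$)
$g = \sqrt{530 + i \sqrt{487}}$ ($g = \sqrt{i \sqrt{487} + 530} = \sqrt{530 + i \sqrt{487}} \approx 23.027 + 0.4792 i$)
$G{\left(U \right)} = 34 + 72 U$
$\frac{g}{G{\left(L \right)}} = \frac{\sqrt{530 + i \sqrt{487}}}{34 + 72 \left(-17\right)} = \frac{\sqrt{530 + i \sqrt{487}}}{34 - 1224} = \frac{\sqrt{530 + i \sqrt{487}}}{-1190} = \sqrt{530 + i \sqrt{487}} \left(- \frac{1}{1190}\right) = - \frac{\sqrt{530 + i \sqrt{487}}}{1190}$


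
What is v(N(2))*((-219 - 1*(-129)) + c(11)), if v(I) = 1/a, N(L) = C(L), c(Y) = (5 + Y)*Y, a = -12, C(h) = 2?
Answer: -43/6 ≈ -7.1667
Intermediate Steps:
c(Y) = Y*(5 + Y)
N(L) = 2
v(I) = -1/12 (v(I) = 1/(-12) = -1/12)
v(N(2))*((-219 - 1*(-129)) + c(11)) = -((-219 - 1*(-129)) + 11*(5 + 11))/12 = -((-219 + 129) + 11*16)/12 = -(-90 + 176)/12 = -1/12*86 = -43/6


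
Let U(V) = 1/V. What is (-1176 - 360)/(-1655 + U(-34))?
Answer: 17408/18757 ≈ 0.92808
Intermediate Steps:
(-1176 - 360)/(-1655 + U(-34)) = (-1176 - 360)/(-1655 + 1/(-34)) = -1536/(-1655 - 1/34) = -1536/(-56271/34) = -1536*(-34/56271) = 17408/18757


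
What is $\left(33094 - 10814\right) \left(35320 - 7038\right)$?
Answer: $630122960$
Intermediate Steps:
$\left(33094 - 10814\right) \left(35320 - 7038\right) = 22280 \cdot 28282 = 630122960$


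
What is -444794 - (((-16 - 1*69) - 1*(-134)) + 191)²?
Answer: -502394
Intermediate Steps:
-444794 - (((-16 - 1*69) - 1*(-134)) + 191)² = -444794 - (((-16 - 69) + 134) + 191)² = -444794 - ((-85 + 134) + 191)² = -444794 - (49 + 191)² = -444794 - 1*240² = -444794 - 1*57600 = -444794 - 57600 = -502394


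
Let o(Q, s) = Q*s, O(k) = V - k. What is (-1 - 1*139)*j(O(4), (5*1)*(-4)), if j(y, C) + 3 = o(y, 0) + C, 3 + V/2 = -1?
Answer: 3220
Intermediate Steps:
V = -8 (V = -6 + 2*(-1) = -6 - 2 = -8)
O(k) = -8 - k
j(y, C) = -3 + C (j(y, C) = -3 + (y*0 + C) = -3 + (0 + C) = -3 + C)
(-1 - 1*139)*j(O(4), (5*1)*(-4)) = (-1 - 1*139)*(-3 + (5*1)*(-4)) = (-1 - 139)*(-3 + 5*(-4)) = -140*(-3 - 20) = -140*(-23) = 3220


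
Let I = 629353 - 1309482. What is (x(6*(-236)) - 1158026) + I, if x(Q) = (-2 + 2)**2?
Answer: -1838155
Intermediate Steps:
I = -680129
x(Q) = 0 (x(Q) = 0**2 = 0)
(x(6*(-236)) - 1158026) + I = (0 - 1158026) - 680129 = -1158026 - 680129 = -1838155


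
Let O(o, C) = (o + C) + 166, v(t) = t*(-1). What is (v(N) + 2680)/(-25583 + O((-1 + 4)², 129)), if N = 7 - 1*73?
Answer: -2746/25279 ≈ -0.10863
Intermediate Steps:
N = -66 (N = 7 - 73 = -66)
v(t) = -t
O(o, C) = 166 + C + o (O(o, C) = (C + o) + 166 = 166 + C + o)
(v(N) + 2680)/(-25583 + O((-1 + 4)², 129)) = (-1*(-66) + 2680)/(-25583 + (166 + 129 + (-1 + 4)²)) = (66 + 2680)/(-25583 + (166 + 129 + 3²)) = 2746/(-25583 + (166 + 129 + 9)) = 2746/(-25583 + 304) = 2746/(-25279) = 2746*(-1/25279) = -2746/25279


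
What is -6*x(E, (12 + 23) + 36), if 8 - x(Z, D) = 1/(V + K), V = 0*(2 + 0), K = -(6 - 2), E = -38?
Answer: -99/2 ≈ -49.500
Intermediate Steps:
K = -4 (K = -1*4 = -4)
V = 0 (V = 0*2 = 0)
x(Z, D) = 33/4 (x(Z, D) = 8 - 1/(0 - 4) = 8 - 1/(-4) = 8 - 1*(-1/4) = 8 + 1/4 = 33/4)
-6*x(E, (12 + 23) + 36) = -6*33/4 = -99/2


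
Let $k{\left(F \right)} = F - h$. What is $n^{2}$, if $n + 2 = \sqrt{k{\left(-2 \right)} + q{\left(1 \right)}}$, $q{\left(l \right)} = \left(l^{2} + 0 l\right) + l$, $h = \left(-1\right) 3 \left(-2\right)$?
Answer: $\left(2 - i \sqrt{6}\right)^{2} \approx -2.0 - 9.798 i$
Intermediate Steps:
$h = 6$ ($h = \left(-3\right) \left(-2\right) = 6$)
$k{\left(F \right)} = -6 + F$ ($k{\left(F \right)} = F - 6 = -6 + F$)
$q{\left(l \right)} = l + l^{2}$ ($q{\left(l \right)} = \left(l^{2} + 0\right) + l = l^{2} + l = l + l^{2}$)
$n = -2 + i \sqrt{6}$ ($n = -2 + \sqrt{\left(-6 - 2\right) + 1 \left(1 + 1\right)} = -2 + \sqrt{-8 + 1 \cdot 2} = -2 + \sqrt{-8 + 2} = -2 + \sqrt{-6} = -2 + i \sqrt{6} \approx -2.0 + 2.4495 i$)
$n^{2} = \left(-2 + i \sqrt{6}\right)^{2}$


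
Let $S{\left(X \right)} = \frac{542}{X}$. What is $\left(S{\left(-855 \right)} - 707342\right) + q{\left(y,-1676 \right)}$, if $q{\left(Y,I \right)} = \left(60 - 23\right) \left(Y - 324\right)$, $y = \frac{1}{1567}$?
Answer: $- \frac{963748361729}{1339785} \approx -7.1933 \cdot 10^{5}$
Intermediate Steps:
$y = \frac{1}{1567} \approx 0.00063816$
$q{\left(Y,I \right)} = -11988 + 37 Y$ ($q{\left(Y,I \right)} = 37 \left(-324 + Y\right) = -11988 + 37 Y$)
$\left(S{\left(-855 \right)} - 707342\right) + q{\left(y,-1676 \right)} = \left(\frac{542}{-855} - 707342\right) + \left(-11988 + 37 \cdot \frac{1}{1567}\right) = \left(542 \left(- \frac{1}{855}\right) - 707342\right) + \left(-11988 + \frac{37}{1567}\right) = \left(- \frac{542}{855} - 707342\right) - \frac{18785159}{1567} = - \frac{604777952}{855} - \frac{18785159}{1567} = - \frac{963748361729}{1339785}$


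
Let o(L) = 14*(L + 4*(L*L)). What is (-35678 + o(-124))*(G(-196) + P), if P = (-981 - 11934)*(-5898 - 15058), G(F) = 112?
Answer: 222916114474984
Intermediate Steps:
P = 270646740 (P = -12915*(-20956) = 270646740)
o(L) = 14*L + 56*L² (o(L) = 14*(L + 4*L²) = 14*L + 56*L²)
(-35678 + o(-124))*(G(-196) + P) = (-35678 + 14*(-124)*(1 + 4*(-124)))*(112 + 270646740) = (-35678 + 14*(-124)*(1 - 496))*270646852 = (-35678 + 14*(-124)*(-495))*270646852 = (-35678 + 859320)*270646852 = 823642*270646852 = 222916114474984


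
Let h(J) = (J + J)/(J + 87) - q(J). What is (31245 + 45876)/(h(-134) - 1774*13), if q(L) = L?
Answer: -1208229/359116 ≈ -3.3645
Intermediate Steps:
h(J) = -J + 2*J/(87 + J) (h(J) = (J + J)/(J + 87) - J = (2*J)/(87 + J) - J = 2*J/(87 + J) - J = -J + 2*J/(87 + J))
(31245 + 45876)/(h(-134) - 1774*13) = (31245 + 45876)/(-134*(-85 - 1*(-134))/(87 - 134) - 1774*13) = 77121/(-134*(-85 + 134)/(-47) - 23062) = 77121/(-134*(-1/47)*49 - 23062) = 77121/(6566/47 - 23062) = 77121/(-1077348/47) = 77121*(-47/1077348) = -1208229/359116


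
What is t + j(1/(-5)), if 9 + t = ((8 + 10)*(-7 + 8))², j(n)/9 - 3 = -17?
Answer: 189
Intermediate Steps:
j(n) = -126 (j(n) = 27 + 9*(-17) = 27 - 153 = -126)
t = 315 (t = -9 + ((8 + 10)*(-7 + 8))² = -9 + (18*1)² = -9 + 18² = -9 + 324 = 315)
t + j(1/(-5)) = 315 - 126 = 189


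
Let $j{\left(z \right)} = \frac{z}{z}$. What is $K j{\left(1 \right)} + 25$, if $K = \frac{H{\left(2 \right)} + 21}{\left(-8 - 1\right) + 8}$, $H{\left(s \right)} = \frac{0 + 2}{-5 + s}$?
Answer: $\frac{14}{3} \approx 4.6667$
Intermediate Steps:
$H{\left(s \right)} = \frac{2}{-5 + s}$
$j{\left(z \right)} = 1$
$K = - \frac{61}{3}$ ($K = \frac{\frac{2}{-5 + 2} + 21}{\left(-8 - 1\right) + 8} = \frac{\frac{2}{-3} + 21}{-9 + 8} = \frac{2 \left(- \frac{1}{3}\right) + 21}{-1} = \left(- \frac{2}{3} + 21\right) \left(-1\right) = \frac{61}{3} \left(-1\right) = - \frac{61}{3} \approx -20.333$)
$K j{\left(1 \right)} + 25 = \left(- \frac{61}{3}\right) 1 + 25 = - \frac{61}{3} + 25 = \frac{14}{3}$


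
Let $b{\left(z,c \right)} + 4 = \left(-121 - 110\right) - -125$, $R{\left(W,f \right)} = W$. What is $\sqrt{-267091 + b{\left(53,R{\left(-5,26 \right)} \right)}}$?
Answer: $3 i \sqrt{29689} \approx 516.92 i$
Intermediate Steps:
$b{\left(z,c \right)} = -110$ ($b{\left(z,c \right)} = -4 - 106 = -110$)
$\sqrt{-267091 + b{\left(53,R{\left(-5,26 \right)} \right)}} = \sqrt{-267091 - 110} = \sqrt{-267201} = 3 i \sqrt{29689}$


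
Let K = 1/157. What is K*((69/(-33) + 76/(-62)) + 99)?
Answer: 32628/53537 ≈ 0.60945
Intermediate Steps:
K = 1/157 ≈ 0.0063694
K*((69/(-33) + 76/(-62)) + 99) = ((69/(-33) + 76/(-62)) + 99)/157 = ((69*(-1/33) + 76*(-1/62)) + 99)/157 = ((-23/11 - 38/31) + 99)/157 = (-1131/341 + 99)/157 = (1/157)*(32628/341) = 32628/53537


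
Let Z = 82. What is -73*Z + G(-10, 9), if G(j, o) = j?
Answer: -5996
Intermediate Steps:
-73*Z + G(-10, 9) = -73*82 - 10 = -5986 - 10 = -5996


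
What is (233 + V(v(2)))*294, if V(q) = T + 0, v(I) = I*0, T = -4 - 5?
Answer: 65856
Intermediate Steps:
T = -9
v(I) = 0
V(q) = -9 (V(q) = -9 + 0 = -9)
(233 + V(v(2)))*294 = (233 - 9)*294 = 224*294 = 65856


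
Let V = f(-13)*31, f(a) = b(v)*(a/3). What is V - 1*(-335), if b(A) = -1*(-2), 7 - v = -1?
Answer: 199/3 ≈ 66.333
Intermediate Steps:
v = 8 (v = 7 - 1*(-1) = 7 + 1 = 8)
b(A) = 2
f(a) = 2*a/3 (f(a) = 2*(a/3) = 2*a/3)
V = -806/3 (V = ((⅔)*(-13))*31 = -26/3*31 = -806/3 ≈ -268.67)
V - 1*(-335) = -806/3 - 1*(-335) = -806/3 + 335 = 199/3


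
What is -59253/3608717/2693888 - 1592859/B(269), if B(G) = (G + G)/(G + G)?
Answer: -15484945990163328117/9721479421696 ≈ -1.5929e+6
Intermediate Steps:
B(G) = 1 (B(G) = (2*G)/((2*G)) = (2*G)*(1/(2*G)) = 1)
-59253/3608717/2693888 - 1592859/B(269) = -59253/3608717/2693888 - 1592859/1 = -59253*1/3608717*(1/2693888) - 1592859*1 = -59253/3608717*1/2693888 - 1592859 = -59253/9721479421696 - 1592859 = -15484945990163328117/9721479421696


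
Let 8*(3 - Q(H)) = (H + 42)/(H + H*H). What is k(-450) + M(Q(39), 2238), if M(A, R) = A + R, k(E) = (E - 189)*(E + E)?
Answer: 2401738533/4160 ≈ 5.7734e+5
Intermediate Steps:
Q(H) = 3 - (42 + H)/(8*(H + H²)) (Q(H) = 3 - (H + 42)/(8*(H + H*H)) = 3 - (42 + H)/(8*(H + H²)))
k(E) = 2*E*(-189 + E) (k(E) = (-189 + E)*(2*E) = 2*E*(-189 + E))
k(-450) + M(Q(39), 2238) = 2*(-450)*(-189 - 450) + ((⅛)*(-42 + 23*39 + 24*39²)/(39*(1 + 39)) + 2238) = 2*(-450)*(-639) + ((⅛)*(1/39)*(-42 + 897 + 24*1521)/40 + 2238) = 575100 + ((⅛)*(1/39)*(1/40)*(-42 + 897 + 36504) + 2238) = 575100 + ((⅛)*(1/39)*(1/40)*37359 + 2238) = 575100 + (12453/4160 + 2238) = 575100 + 9322533/4160 = 2401738533/4160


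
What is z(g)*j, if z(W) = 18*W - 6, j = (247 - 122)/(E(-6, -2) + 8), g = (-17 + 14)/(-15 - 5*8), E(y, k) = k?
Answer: -1150/11 ≈ -104.55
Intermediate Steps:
g = 3/55 (g = -3/(-15 - 40) = -3/(-55) = -3*(-1/55) = 3/55 ≈ 0.054545)
j = 125/6 (j = (247 - 122)/(-2 + 8) = 125/6 ≈ 20.833)
z(W) = -6 + 18*W
z(g)*j = (-6 + 18*(3/55))*(125/6) = (-6 + 54/55)*(125/6) = -276/55*125/6 = -1150/11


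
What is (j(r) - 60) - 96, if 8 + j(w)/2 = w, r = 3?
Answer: -166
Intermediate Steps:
j(w) = -16 + 2*w
(j(r) - 60) - 96 = ((-16 + 2*3) - 60) - 96 = ((-16 + 6) - 60) - 96 = (-10 - 60) - 96 = -70 - 96 = -166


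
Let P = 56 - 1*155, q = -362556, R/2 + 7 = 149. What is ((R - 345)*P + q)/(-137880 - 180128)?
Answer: 356517/318008 ≈ 1.1211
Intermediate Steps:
R = 284 (R = -14 + 2*149 = -14 + 298 = 284)
P = -99 (P = 56 - 155 = -99)
((R - 345)*P + q)/(-137880 - 180128) = ((284 - 345)*(-99) - 362556)/(-137880 - 180128) = (-61*(-99) - 362556)/(-318008) = (6039 - 362556)*(-1/318008) = -356517*(-1/318008) = 356517/318008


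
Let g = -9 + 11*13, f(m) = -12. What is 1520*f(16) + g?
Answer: -18106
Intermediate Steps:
g = 134 (g = -9 + 143 = 134)
1520*f(16) + g = 1520*(-12) + 134 = -18240 + 134 = -18106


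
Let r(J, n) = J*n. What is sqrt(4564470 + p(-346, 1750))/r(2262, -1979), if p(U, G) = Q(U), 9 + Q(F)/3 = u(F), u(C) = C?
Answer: -sqrt(507045)/1492166 ≈ -0.00047721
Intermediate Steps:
Q(F) = -27 + 3*F
p(U, G) = -27 + 3*U
sqrt(4564470 + p(-346, 1750))/r(2262, -1979) = sqrt(4564470 + (-27 + 3*(-346)))/((2262*(-1979))) = sqrt(4564470 + (-27 - 1038))/(-4476498) = sqrt(4564470 - 1065)*(-1/4476498) = sqrt(4563405)*(-1/4476498) = (3*sqrt(507045))*(-1/4476498) = -sqrt(507045)/1492166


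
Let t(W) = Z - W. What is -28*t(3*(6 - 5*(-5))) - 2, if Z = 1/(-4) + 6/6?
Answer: 2581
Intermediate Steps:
Z = ¾ (Z = 1*(-¼) + 6*(⅙) = -¼ + 1 = ¾ ≈ 0.75000)
t(W) = ¾ - W
-28*t(3*(6 - 5*(-5))) - 2 = -28*(¾ - 3*(6 - 5*(-5))) - 2 = -28*(¾ - 3*(6 + 25)) - 2 = -28*(¾ - 3*31) - 2 = -28*(¾ - 1*93) - 2 = -28*(¾ - 93) - 2 = -28*(-369/4) - 2 = 2583 - 2 = 2581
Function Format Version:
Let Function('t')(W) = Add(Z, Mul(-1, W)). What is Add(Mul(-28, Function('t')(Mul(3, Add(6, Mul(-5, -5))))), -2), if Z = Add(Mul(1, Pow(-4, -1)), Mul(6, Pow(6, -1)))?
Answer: 2581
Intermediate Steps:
Z = Rational(3, 4) (Z = Add(Mul(1, Rational(-1, 4)), Mul(6, Rational(1, 6))) = Add(Rational(-1, 4), 1) = Rational(3, 4) ≈ 0.75000)
Function('t')(W) = Add(Rational(3, 4), Mul(-1, W))
Add(Mul(-28, Function('t')(Mul(3, Add(6, Mul(-5, -5))))), -2) = Add(Mul(-28, Add(Rational(3, 4), Mul(-1, Mul(3, Add(6, Mul(-5, -5)))))), -2) = Add(Mul(-28, Add(Rational(3, 4), Mul(-1, Mul(3, Add(6, 25))))), -2) = Add(Mul(-28, Add(Rational(3, 4), Mul(-1, Mul(3, 31)))), -2) = Add(Mul(-28, Add(Rational(3, 4), Mul(-1, 93))), -2) = Add(Mul(-28, Add(Rational(3, 4), -93)), -2) = Add(Mul(-28, Rational(-369, 4)), -2) = Add(2583, -2) = 2581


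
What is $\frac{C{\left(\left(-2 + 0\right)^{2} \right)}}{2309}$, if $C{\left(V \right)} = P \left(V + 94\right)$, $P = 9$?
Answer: $\frac{882}{2309} \approx 0.38198$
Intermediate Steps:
$C{\left(V \right)} = 846 + 9 V$ ($C{\left(V \right)} = 9 \left(V + 94\right) = 9 \left(94 + V\right) = 846 + 9 V$)
$\frac{C{\left(\left(-2 + 0\right)^{2} \right)}}{2309} = \frac{846 + 9 \left(-2 + 0\right)^{2}}{2309} = \left(846 + 9 \left(-2\right)^{2}\right) \frac{1}{2309} = \left(846 + 9 \cdot 4\right) \frac{1}{2309} = \left(846 + 36\right) \frac{1}{2309} = 882 \cdot \frac{1}{2309} = \frac{882}{2309}$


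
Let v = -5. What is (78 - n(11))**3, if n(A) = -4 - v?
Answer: 456533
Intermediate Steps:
n(A) = 1 (n(A) = -4 - 1*(-5) = -4 + 5 = 1)
(78 - n(11))**3 = (78 - 1*1)**3 = (78 - 1)**3 = 77**3 = 456533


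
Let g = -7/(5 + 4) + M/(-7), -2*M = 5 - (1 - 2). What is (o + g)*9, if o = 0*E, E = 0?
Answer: -22/7 ≈ -3.1429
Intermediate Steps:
M = -3 (M = -(5 - (1 - 2))/2 = -(5 - (-1))/2 = -(5 - 1*(-1))/2 = -(5 + 1)/2 = -1/2*6 = -3)
o = 0 (o = 0*0 = 0)
g = -22/63 (g = -7/(5 + 4) - 3/(-7) = -7/9 - 3*(-1/7) = -7*1/9 + 3/7 = -7/9 + 3/7 = -22/63 ≈ -0.34921)
(o + g)*9 = (0 - 22/63)*9 = -22/63*9 = -22/7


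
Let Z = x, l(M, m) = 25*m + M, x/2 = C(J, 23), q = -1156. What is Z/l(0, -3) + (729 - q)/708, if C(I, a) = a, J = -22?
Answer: 36269/17700 ≈ 2.0491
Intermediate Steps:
x = 46 (x = 2*23 = 46)
l(M, m) = M + 25*m
Z = 46
Z/l(0, -3) + (729 - q)/708 = 46/(0 + 25*(-3)) + (729 - 1*(-1156))/708 = 46/(0 - 75) + (729 + 1156)*(1/708) = 46/(-75) + 1885*(1/708) = 46*(-1/75) + 1885/708 = -46/75 + 1885/708 = 36269/17700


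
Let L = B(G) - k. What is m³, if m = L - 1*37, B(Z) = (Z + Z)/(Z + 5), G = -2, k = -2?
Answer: -1295029/27 ≈ -47964.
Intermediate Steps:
B(Z) = 2*Z/(5 + Z) (B(Z) = (2*Z)/(5 + Z) = 2*Z/(5 + Z))
L = ⅔ (L = 2*(-2)/(5 - 2) - 1*(-2) = 2*(-2)/3 + 2 = 2*(-2)*(⅓) + 2 = -4/3 + 2 = ⅔ ≈ 0.66667)
m = -109/3 (m = ⅔ - 1*37 = ⅔ - 37 = -109/3 ≈ -36.333)
m³ = (-109/3)³ = -1295029/27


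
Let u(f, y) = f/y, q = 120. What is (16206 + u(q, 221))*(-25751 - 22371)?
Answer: -172355968812/221 ≈ -7.7989e+8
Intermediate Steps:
(16206 + u(q, 221))*(-25751 - 22371) = (16206 + 120/221)*(-25751 - 22371) = (16206 + 120*(1/221))*(-48122) = (16206 + 120/221)*(-48122) = (3581646/221)*(-48122) = -172355968812/221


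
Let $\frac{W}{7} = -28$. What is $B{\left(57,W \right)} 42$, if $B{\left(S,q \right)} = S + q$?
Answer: $-5838$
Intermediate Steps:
$W = -196$ ($W = 7 \left(-28\right) = -196$)
$B{\left(57,W \right)} 42 = \left(57 - 196\right) 42 = \left(-139\right) 42 = -5838$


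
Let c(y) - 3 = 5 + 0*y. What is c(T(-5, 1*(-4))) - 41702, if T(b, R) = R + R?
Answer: -41694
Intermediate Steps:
T(b, R) = 2*R
c(y) = 8 (c(y) = 3 + (5 + 0*y) = 3 + (5 + 0) = 3 + 5 = 8)
c(T(-5, 1*(-4))) - 41702 = 8 - 41702 = -41694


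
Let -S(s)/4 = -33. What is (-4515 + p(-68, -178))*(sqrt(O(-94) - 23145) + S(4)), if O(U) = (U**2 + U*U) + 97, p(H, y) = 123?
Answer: -579744 - 70272*I*sqrt(21) ≈ -5.7974e+5 - 3.2203e+5*I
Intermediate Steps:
O(U) = 97 + 2*U**2 (O(U) = (U**2 + U**2) + 97 = 2*U**2 + 97 = 97 + 2*U**2)
S(s) = 132 (S(s) = -4*(-33) = 132)
(-4515 + p(-68, -178))*(sqrt(O(-94) - 23145) + S(4)) = (-4515 + 123)*(sqrt((97 + 2*(-94)**2) - 23145) + 132) = -4392*(sqrt((97 + 2*8836) - 23145) + 132) = -4392*(sqrt((97 + 17672) - 23145) + 132) = -4392*(sqrt(17769 - 23145) + 132) = -4392*(sqrt(-5376) + 132) = -4392*(16*I*sqrt(21) + 132) = -4392*(132 + 16*I*sqrt(21)) = -579744 - 70272*I*sqrt(21)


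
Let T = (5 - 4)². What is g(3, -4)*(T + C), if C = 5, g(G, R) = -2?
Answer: -12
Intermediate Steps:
T = 1 (T = 1² = 1)
g(3, -4)*(T + C) = -2*(1 + 5) = -2*6 = -12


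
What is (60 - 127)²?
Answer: 4489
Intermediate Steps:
(60 - 127)² = (-67)² = 4489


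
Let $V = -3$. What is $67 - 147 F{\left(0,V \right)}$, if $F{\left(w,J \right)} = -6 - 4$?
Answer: $1537$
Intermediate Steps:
$F{\left(w,J \right)} = -10$
$67 - 147 F{\left(0,V \right)} = 67 - -1470 = 67 + 1470 = 1537$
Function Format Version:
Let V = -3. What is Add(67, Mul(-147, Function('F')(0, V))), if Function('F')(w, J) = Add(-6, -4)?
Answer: 1537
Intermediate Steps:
Function('F')(w, J) = -10
Add(67, Mul(-147, Function('F')(0, V))) = Add(67, Mul(-147, -10)) = Add(67, 1470) = 1537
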